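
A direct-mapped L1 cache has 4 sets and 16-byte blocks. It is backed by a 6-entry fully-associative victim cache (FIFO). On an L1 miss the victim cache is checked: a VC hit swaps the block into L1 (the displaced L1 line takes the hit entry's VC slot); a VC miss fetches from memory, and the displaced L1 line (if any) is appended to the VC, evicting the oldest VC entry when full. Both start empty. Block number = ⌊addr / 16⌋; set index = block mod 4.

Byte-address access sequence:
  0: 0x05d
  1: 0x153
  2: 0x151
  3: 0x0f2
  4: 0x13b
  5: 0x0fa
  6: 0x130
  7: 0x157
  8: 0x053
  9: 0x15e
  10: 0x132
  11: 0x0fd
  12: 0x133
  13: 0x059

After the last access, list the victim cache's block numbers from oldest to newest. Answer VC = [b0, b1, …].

#0 0x5d→b5/s1 MISS; vc=[]
#1 0x153→b21/s1 MISS; vc=[5]
#2 0x151→b21/s1 L1-HIT; vc=[5]
#3 0xf2→b15/s3 MISS; vc=[5]
#4 0x13b→b19/s3 MISS; vc=[5,15]
#5 0xfa→b15/s3 VC-HIT; vc=[5,19]
#6 0x130→b19/s3 VC-HIT; vc=[5,15]
#7 0x157→b21/s1 L1-HIT; vc=[5,15]
#8 0x53→b5/s1 VC-HIT; vc=[21,15]
#9 0x15e→b21/s1 VC-HIT; vc=[5,15]
#10 0x132→b19/s3 L1-HIT; vc=[5,15]
#11 0xfd→b15/s3 VC-HIT; vc=[5,19]
#12 0x133→b19/s3 VC-HIT; vc=[5,15]
#13 0x59→b5/s1 VC-HIT; vc=[21,15]

VC = [21, 15]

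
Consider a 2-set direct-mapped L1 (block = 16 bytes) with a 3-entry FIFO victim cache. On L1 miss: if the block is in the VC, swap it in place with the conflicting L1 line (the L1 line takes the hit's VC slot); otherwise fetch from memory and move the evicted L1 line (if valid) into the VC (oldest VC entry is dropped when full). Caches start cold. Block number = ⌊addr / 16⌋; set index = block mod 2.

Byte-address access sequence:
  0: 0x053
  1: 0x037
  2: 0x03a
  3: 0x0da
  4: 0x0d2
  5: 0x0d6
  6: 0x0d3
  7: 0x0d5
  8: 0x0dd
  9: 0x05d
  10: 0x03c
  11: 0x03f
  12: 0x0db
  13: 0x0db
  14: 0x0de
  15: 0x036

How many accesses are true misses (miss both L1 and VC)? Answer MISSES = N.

  [0] addr=0x53 blk=5 s=1: MISS | VC []
  [1] addr=0x37 blk=3 s=1: MISS | VC [5]
  [2] addr=0x3a blk=3 s=1: L1-HIT | VC [5]
  [3] addr=0xda blk=13 s=1: MISS | VC [5, 3]
  [4] addr=0xd2 blk=13 s=1: L1-HIT | VC [5, 3]
  [5] addr=0xd6 blk=13 s=1: L1-HIT | VC [5, 3]
  [6] addr=0xd3 blk=13 s=1: L1-HIT | VC [5, 3]
  [7] addr=0xd5 blk=13 s=1: L1-HIT | VC [5, 3]
  [8] addr=0xdd blk=13 s=1: L1-HIT | VC [5, 3]
  [9] addr=0x5d blk=5 s=1: VC-HIT | VC [13, 3]
  [10] addr=0x3c blk=3 s=1: VC-HIT | VC [13, 5]
  [11] addr=0x3f blk=3 s=1: L1-HIT | VC [13, 5]
  [12] addr=0xdb blk=13 s=1: VC-HIT | VC [3, 5]
  [13] addr=0xdb blk=13 s=1: L1-HIT | VC [3, 5]
  [14] addr=0xde blk=13 s=1: L1-HIT | VC [3, 5]
  [15] addr=0x36 blk=3 s=1: VC-HIT | VC [13, 5]

MISSES = 3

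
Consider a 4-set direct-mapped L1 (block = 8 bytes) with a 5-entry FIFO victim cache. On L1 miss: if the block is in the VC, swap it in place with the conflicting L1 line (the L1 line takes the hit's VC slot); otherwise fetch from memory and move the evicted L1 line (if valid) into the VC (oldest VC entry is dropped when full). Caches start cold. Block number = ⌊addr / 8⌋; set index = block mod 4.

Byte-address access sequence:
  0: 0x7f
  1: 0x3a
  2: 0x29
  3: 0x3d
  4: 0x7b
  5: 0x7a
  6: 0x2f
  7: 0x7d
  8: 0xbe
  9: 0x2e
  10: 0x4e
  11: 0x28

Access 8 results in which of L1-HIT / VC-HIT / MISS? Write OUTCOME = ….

OUTCOME = MISS

0: 0x7f (blk 15, set 3) → MISS  vc=[]
1: 0x3a (blk 7, set 3) → MISS  vc=[15]
2: 0x29 (blk 5, set 1) → MISS  vc=[15]
3: 0x3d (blk 7, set 3) → L1-HIT  vc=[15]
4: 0x7b (blk 15, set 3) → VC-HIT  vc=[7]
5: 0x7a (blk 15, set 3) → L1-HIT  vc=[7]
6: 0x2f (blk 5, set 1) → L1-HIT  vc=[7]
7: 0x7d (blk 15, set 3) → L1-HIT  vc=[7]
8: 0xbe (blk 23, set 3) → MISS  vc=[7, 15]
9: 0x2e (blk 5, set 1) → L1-HIT  vc=[7, 15]
10: 0x4e (blk 9, set 1) → MISS  vc=[7, 15, 5]
11: 0x28 (blk 5, set 1) → VC-HIT  vc=[7, 15, 9]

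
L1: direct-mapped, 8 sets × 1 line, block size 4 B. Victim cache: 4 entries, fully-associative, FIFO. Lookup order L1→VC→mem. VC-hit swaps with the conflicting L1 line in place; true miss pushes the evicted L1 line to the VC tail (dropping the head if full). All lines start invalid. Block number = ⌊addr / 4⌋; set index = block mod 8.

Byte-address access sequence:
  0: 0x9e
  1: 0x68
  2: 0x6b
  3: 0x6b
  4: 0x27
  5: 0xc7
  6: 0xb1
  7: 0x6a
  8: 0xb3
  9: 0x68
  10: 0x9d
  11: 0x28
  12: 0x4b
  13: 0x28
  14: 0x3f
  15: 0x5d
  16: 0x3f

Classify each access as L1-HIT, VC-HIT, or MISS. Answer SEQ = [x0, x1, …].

SEQ = [MISS, MISS, L1-HIT, L1-HIT, MISS, MISS, MISS, L1-HIT, L1-HIT, L1-HIT, L1-HIT, MISS, MISS, VC-HIT, MISS, MISS, VC-HIT]

  [0] addr=0x9e blk=39 s=7: MISS | VC []
  [1] addr=0x68 blk=26 s=2: MISS | VC []
  [2] addr=0x6b blk=26 s=2: L1-HIT | VC []
  [3] addr=0x6b blk=26 s=2: L1-HIT | VC []
  [4] addr=0x27 blk=9 s=1: MISS | VC []
  [5] addr=0xc7 blk=49 s=1: MISS | VC [9]
  [6] addr=0xb1 blk=44 s=4: MISS | VC [9]
  [7] addr=0x6a blk=26 s=2: L1-HIT | VC [9]
  [8] addr=0xb3 blk=44 s=4: L1-HIT | VC [9]
  [9] addr=0x68 blk=26 s=2: L1-HIT | VC [9]
  [10] addr=0x9d blk=39 s=7: L1-HIT | VC [9]
  [11] addr=0x28 blk=10 s=2: MISS | VC [9, 26]
  [12] addr=0x4b blk=18 s=2: MISS | VC [9, 26, 10]
  [13] addr=0x28 blk=10 s=2: VC-HIT | VC [9, 26, 18]
  [14] addr=0x3f blk=15 s=7: MISS | VC [9, 26, 18, 39]
  [15] addr=0x5d blk=23 s=7: MISS | VC [26, 18, 39, 15]
  [16] addr=0x3f blk=15 s=7: VC-HIT | VC [26, 18, 39, 23]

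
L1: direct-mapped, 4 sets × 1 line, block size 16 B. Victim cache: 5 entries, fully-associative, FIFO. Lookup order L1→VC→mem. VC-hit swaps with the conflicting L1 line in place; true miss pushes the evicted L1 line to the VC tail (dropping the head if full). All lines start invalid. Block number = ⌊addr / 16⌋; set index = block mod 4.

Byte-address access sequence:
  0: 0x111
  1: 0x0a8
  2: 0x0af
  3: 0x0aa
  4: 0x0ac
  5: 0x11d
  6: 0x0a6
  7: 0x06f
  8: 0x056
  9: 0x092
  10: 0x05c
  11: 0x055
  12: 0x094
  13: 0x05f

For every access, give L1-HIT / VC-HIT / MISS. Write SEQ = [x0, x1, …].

SEQ = [MISS, MISS, L1-HIT, L1-HIT, L1-HIT, L1-HIT, L1-HIT, MISS, MISS, MISS, VC-HIT, L1-HIT, VC-HIT, VC-HIT]

0: 0x111 (blk 17, set 1) → MISS  vc=[]
1: 0xa8 (blk 10, set 2) → MISS  vc=[]
2: 0xaf (blk 10, set 2) → L1-HIT  vc=[]
3: 0xaa (blk 10, set 2) → L1-HIT  vc=[]
4: 0xac (blk 10, set 2) → L1-HIT  vc=[]
5: 0x11d (blk 17, set 1) → L1-HIT  vc=[]
6: 0xa6 (blk 10, set 2) → L1-HIT  vc=[]
7: 0x6f (blk 6, set 2) → MISS  vc=[10]
8: 0x56 (blk 5, set 1) → MISS  vc=[10, 17]
9: 0x92 (blk 9, set 1) → MISS  vc=[10, 17, 5]
10: 0x5c (blk 5, set 1) → VC-HIT  vc=[10, 17, 9]
11: 0x55 (blk 5, set 1) → L1-HIT  vc=[10, 17, 9]
12: 0x94 (blk 9, set 1) → VC-HIT  vc=[10, 17, 5]
13: 0x5f (blk 5, set 1) → VC-HIT  vc=[10, 17, 9]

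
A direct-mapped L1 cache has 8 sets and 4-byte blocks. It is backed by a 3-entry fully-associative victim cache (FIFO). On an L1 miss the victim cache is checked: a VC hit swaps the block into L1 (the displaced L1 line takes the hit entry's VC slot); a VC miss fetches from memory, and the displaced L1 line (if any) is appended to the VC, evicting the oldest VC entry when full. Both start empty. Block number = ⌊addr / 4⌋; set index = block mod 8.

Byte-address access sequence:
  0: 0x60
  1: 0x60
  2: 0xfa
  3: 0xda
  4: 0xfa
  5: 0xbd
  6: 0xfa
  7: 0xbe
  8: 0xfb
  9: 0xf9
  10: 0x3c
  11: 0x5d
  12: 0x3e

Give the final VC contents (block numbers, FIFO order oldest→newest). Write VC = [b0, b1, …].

0: 0x60 (blk 24, set 0) → MISS  vc=[]
1: 0x60 (blk 24, set 0) → L1-HIT  vc=[]
2: 0xfa (blk 62, set 6) → MISS  vc=[]
3: 0xda (blk 54, set 6) → MISS  vc=[62]
4: 0xfa (blk 62, set 6) → VC-HIT  vc=[54]
5: 0xbd (blk 47, set 7) → MISS  vc=[54]
6: 0xfa (blk 62, set 6) → L1-HIT  vc=[54]
7: 0xbe (blk 47, set 7) → L1-HIT  vc=[54]
8: 0xfb (blk 62, set 6) → L1-HIT  vc=[54]
9: 0xf9 (blk 62, set 6) → L1-HIT  vc=[54]
10: 0x3c (blk 15, set 7) → MISS  vc=[54, 47]
11: 0x5d (blk 23, set 7) → MISS  vc=[54, 47, 15]
12: 0x3e (blk 15, set 7) → VC-HIT  vc=[54, 47, 23]

VC = [54, 47, 23]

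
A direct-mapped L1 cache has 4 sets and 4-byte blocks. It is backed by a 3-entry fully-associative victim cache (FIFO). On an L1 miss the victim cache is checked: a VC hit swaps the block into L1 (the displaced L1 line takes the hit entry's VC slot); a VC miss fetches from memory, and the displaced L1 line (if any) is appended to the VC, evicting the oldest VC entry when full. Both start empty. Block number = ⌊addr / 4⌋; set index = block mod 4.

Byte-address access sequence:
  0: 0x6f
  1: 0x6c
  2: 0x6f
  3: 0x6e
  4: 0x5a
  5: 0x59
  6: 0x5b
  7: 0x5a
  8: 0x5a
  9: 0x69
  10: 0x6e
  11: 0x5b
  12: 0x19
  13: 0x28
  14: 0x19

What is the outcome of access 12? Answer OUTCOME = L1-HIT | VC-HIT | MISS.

0: 0x6f (blk 27, set 3) → MISS  vc=[]
1: 0x6c (blk 27, set 3) → L1-HIT  vc=[]
2: 0x6f (blk 27, set 3) → L1-HIT  vc=[]
3: 0x6e (blk 27, set 3) → L1-HIT  vc=[]
4: 0x5a (blk 22, set 2) → MISS  vc=[]
5: 0x59 (blk 22, set 2) → L1-HIT  vc=[]
6: 0x5b (blk 22, set 2) → L1-HIT  vc=[]
7: 0x5a (blk 22, set 2) → L1-HIT  vc=[]
8: 0x5a (blk 22, set 2) → L1-HIT  vc=[]
9: 0x69 (blk 26, set 2) → MISS  vc=[22]
10: 0x6e (blk 27, set 3) → L1-HIT  vc=[22]
11: 0x5b (blk 22, set 2) → VC-HIT  vc=[26]
12: 0x19 (blk 6, set 2) → MISS  vc=[26, 22]
13: 0x28 (blk 10, set 2) → MISS  vc=[26, 22, 6]
14: 0x19 (blk 6, set 2) → VC-HIT  vc=[26, 22, 10]

OUTCOME = MISS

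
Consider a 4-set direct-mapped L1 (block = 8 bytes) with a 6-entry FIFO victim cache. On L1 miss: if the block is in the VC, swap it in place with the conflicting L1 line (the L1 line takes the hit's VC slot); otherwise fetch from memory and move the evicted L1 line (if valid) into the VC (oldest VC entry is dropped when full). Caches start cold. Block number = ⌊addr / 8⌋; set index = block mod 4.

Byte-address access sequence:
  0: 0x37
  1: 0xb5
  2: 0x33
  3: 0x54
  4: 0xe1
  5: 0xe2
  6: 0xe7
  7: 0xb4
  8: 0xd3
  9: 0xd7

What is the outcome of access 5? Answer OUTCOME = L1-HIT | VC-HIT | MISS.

  [0] addr=0x37 blk=6 s=2: MISS | VC []
  [1] addr=0xb5 blk=22 s=2: MISS | VC [6]
  [2] addr=0x33 blk=6 s=2: VC-HIT | VC [22]
  [3] addr=0x54 blk=10 s=2: MISS | VC [22, 6]
  [4] addr=0xe1 blk=28 s=0: MISS | VC [22, 6]
  [5] addr=0xe2 blk=28 s=0: L1-HIT | VC [22, 6]
  [6] addr=0xe7 blk=28 s=0: L1-HIT | VC [22, 6]
  [7] addr=0xb4 blk=22 s=2: VC-HIT | VC [10, 6]
  [8] addr=0xd3 blk=26 s=2: MISS | VC [10, 6, 22]
  [9] addr=0xd7 blk=26 s=2: L1-HIT | VC [10, 6, 22]

OUTCOME = L1-HIT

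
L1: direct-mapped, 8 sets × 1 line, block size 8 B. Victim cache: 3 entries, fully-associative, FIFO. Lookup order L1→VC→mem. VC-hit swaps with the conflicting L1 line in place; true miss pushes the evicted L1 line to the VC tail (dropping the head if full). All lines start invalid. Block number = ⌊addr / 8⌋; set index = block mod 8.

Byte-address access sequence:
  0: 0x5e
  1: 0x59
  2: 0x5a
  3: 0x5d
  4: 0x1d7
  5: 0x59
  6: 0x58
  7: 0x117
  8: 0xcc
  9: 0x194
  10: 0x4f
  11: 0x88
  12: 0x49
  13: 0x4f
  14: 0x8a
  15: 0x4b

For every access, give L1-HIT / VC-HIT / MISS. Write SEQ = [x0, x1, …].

  [0] addr=0x5e blk=11 s=3: MISS | VC []
  [1] addr=0x59 blk=11 s=3: L1-HIT | VC []
  [2] addr=0x5a blk=11 s=3: L1-HIT | VC []
  [3] addr=0x5d blk=11 s=3: L1-HIT | VC []
  [4] addr=0x1d7 blk=58 s=2: MISS | VC []
  [5] addr=0x59 blk=11 s=3: L1-HIT | VC []
  [6] addr=0x58 blk=11 s=3: L1-HIT | VC []
  [7] addr=0x117 blk=34 s=2: MISS | VC [58]
  [8] addr=0xcc blk=25 s=1: MISS | VC [58]
  [9] addr=0x194 blk=50 s=2: MISS | VC [58, 34]
  [10] addr=0x4f blk=9 s=1: MISS | VC [58, 34, 25]
  [11] addr=0x88 blk=17 s=1: MISS | VC [34, 25, 9]
  [12] addr=0x49 blk=9 s=1: VC-HIT | VC [34, 25, 17]
  [13] addr=0x4f blk=9 s=1: L1-HIT | VC [34, 25, 17]
  [14] addr=0x8a blk=17 s=1: VC-HIT | VC [34, 25, 9]
  [15] addr=0x4b blk=9 s=1: VC-HIT | VC [34, 25, 17]

SEQ = [MISS, L1-HIT, L1-HIT, L1-HIT, MISS, L1-HIT, L1-HIT, MISS, MISS, MISS, MISS, MISS, VC-HIT, L1-HIT, VC-HIT, VC-HIT]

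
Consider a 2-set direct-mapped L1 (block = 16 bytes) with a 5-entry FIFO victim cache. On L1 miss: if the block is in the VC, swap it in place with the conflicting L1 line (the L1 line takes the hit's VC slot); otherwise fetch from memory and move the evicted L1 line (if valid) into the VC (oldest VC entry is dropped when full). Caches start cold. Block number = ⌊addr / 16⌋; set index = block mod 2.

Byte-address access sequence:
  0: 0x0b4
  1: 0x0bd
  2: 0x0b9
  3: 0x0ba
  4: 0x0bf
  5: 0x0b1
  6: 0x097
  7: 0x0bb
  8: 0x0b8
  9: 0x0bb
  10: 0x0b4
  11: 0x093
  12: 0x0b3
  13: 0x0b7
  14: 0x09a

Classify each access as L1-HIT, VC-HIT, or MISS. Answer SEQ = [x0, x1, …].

  [0] addr=0xb4 blk=11 s=1: MISS | VC []
  [1] addr=0xbd blk=11 s=1: L1-HIT | VC []
  [2] addr=0xb9 blk=11 s=1: L1-HIT | VC []
  [3] addr=0xba blk=11 s=1: L1-HIT | VC []
  [4] addr=0xbf blk=11 s=1: L1-HIT | VC []
  [5] addr=0xb1 blk=11 s=1: L1-HIT | VC []
  [6] addr=0x97 blk=9 s=1: MISS | VC [11]
  [7] addr=0xbb blk=11 s=1: VC-HIT | VC [9]
  [8] addr=0xb8 blk=11 s=1: L1-HIT | VC [9]
  [9] addr=0xbb blk=11 s=1: L1-HIT | VC [9]
  [10] addr=0xb4 blk=11 s=1: L1-HIT | VC [9]
  [11] addr=0x93 blk=9 s=1: VC-HIT | VC [11]
  [12] addr=0xb3 blk=11 s=1: VC-HIT | VC [9]
  [13] addr=0xb7 blk=11 s=1: L1-HIT | VC [9]
  [14] addr=0x9a blk=9 s=1: VC-HIT | VC [11]

SEQ = [MISS, L1-HIT, L1-HIT, L1-HIT, L1-HIT, L1-HIT, MISS, VC-HIT, L1-HIT, L1-HIT, L1-HIT, VC-HIT, VC-HIT, L1-HIT, VC-HIT]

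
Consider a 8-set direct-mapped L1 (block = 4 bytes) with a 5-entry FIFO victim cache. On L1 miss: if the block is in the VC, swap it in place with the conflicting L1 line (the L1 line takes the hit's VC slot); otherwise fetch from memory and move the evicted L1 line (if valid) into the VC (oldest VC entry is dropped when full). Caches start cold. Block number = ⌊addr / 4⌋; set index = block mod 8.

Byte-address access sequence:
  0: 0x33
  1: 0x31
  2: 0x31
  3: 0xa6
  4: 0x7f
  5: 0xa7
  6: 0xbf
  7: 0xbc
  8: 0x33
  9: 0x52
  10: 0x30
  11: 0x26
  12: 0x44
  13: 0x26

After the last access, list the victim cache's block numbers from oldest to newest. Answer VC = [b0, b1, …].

VC = [31, 20, 41, 17]

#0 0x33→b12/s4 MISS; vc=[]
#1 0x31→b12/s4 L1-HIT; vc=[]
#2 0x31→b12/s4 L1-HIT; vc=[]
#3 0xa6→b41/s1 MISS; vc=[]
#4 0x7f→b31/s7 MISS; vc=[]
#5 0xa7→b41/s1 L1-HIT; vc=[]
#6 0xbf→b47/s7 MISS; vc=[31]
#7 0xbc→b47/s7 L1-HIT; vc=[31]
#8 0x33→b12/s4 L1-HIT; vc=[31]
#9 0x52→b20/s4 MISS; vc=[31,12]
#10 0x30→b12/s4 VC-HIT; vc=[31,20]
#11 0x26→b9/s1 MISS; vc=[31,20,41]
#12 0x44→b17/s1 MISS; vc=[31,20,41,9]
#13 0x26→b9/s1 VC-HIT; vc=[31,20,41,17]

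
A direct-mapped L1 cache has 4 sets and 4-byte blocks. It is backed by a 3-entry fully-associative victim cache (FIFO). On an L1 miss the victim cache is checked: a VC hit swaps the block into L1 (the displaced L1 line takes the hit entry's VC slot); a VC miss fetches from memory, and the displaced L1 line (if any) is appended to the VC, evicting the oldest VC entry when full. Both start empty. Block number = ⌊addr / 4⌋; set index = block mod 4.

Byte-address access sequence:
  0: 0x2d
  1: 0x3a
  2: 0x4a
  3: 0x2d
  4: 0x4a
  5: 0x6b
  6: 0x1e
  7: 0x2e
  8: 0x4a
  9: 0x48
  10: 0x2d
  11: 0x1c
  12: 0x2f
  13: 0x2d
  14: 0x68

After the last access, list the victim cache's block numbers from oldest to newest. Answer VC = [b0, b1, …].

0: 0x2d (blk 11, set 3) → MISS  vc=[]
1: 0x3a (blk 14, set 2) → MISS  vc=[]
2: 0x4a (blk 18, set 2) → MISS  vc=[14]
3: 0x2d (blk 11, set 3) → L1-HIT  vc=[14]
4: 0x4a (blk 18, set 2) → L1-HIT  vc=[14]
5: 0x6b (blk 26, set 2) → MISS  vc=[14, 18]
6: 0x1e (blk 7, set 3) → MISS  vc=[14, 18, 11]
7: 0x2e (blk 11, set 3) → VC-HIT  vc=[14, 18, 7]
8: 0x4a (blk 18, set 2) → VC-HIT  vc=[14, 26, 7]
9: 0x48 (blk 18, set 2) → L1-HIT  vc=[14, 26, 7]
10: 0x2d (blk 11, set 3) → L1-HIT  vc=[14, 26, 7]
11: 0x1c (blk 7, set 3) → VC-HIT  vc=[14, 26, 11]
12: 0x2f (blk 11, set 3) → VC-HIT  vc=[14, 26, 7]
13: 0x2d (blk 11, set 3) → L1-HIT  vc=[14, 26, 7]
14: 0x68 (blk 26, set 2) → VC-HIT  vc=[14, 18, 7]

VC = [14, 18, 7]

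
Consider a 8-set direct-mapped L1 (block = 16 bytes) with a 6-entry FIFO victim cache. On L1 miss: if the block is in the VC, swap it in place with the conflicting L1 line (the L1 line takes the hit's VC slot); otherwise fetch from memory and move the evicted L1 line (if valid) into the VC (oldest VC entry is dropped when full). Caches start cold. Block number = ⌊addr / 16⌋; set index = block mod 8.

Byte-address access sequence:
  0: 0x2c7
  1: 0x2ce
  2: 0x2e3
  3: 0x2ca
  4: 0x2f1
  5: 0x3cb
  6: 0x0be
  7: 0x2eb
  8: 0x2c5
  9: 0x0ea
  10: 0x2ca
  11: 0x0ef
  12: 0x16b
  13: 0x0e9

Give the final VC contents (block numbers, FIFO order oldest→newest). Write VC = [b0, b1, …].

VC = [60, 46, 22]

0: 0x2c7 (blk 44, set 4) → MISS  vc=[]
1: 0x2ce (blk 44, set 4) → L1-HIT  vc=[]
2: 0x2e3 (blk 46, set 6) → MISS  vc=[]
3: 0x2ca (blk 44, set 4) → L1-HIT  vc=[]
4: 0x2f1 (blk 47, set 7) → MISS  vc=[]
5: 0x3cb (blk 60, set 4) → MISS  vc=[44]
6: 0xbe (blk 11, set 3) → MISS  vc=[44]
7: 0x2eb (blk 46, set 6) → L1-HIT  vc=[44]
8: 0x2c5 (blk 44, set 4) → VC-HIT  vc=[60]
9: 0xea (blk 14, set 6) → MISS  vc=[60, 46]
10: 0x2ca (blk 44, set 4) → L1-HIT  vc=[60, 46]
11: 0xef (blk 14, set 6) → L1-HIT  vc=[60, 46]
12: 0x16b (blk 22, set 6) → MISS  vc=[60, 46, 14]
13: 0xe9 (blk 14, set 6) → VC-HIT  vc=[60, 46, 22]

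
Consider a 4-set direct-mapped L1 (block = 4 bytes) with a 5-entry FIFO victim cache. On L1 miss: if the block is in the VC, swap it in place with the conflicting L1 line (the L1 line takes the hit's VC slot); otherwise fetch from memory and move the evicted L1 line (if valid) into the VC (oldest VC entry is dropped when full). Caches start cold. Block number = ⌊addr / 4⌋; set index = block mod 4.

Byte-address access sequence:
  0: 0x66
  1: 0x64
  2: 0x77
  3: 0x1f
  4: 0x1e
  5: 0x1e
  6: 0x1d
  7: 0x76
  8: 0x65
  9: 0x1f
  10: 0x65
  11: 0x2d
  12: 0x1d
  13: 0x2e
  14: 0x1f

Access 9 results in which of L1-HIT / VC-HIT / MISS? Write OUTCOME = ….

  [0] addr=0x66 blk=25 s=1: MISS | VC []
  [1] addr=0x64 blk=25 s=1: L1-HIT | VC []
  [2] addr=0x77 blk=29 s=1: MISS | VC [25]
  [3] addr=0x1f blk=7 s=3: MISS | VC [25]
  [4] addr=0x1e blk=7 s=3: L1-HIT | VC [25]
  [5] addr=0x1e blk=7 s=3: L1-HIT | VC [25]
  [6] addr=0x1d blk=7 s=3: L1-HIT | VC [25]
  [7] addr=0x76 blk=29 s=1: L1-HIT | VC [25]
  [8] addr=0x65 blk=25 s=1: VC-HIT | VC [29]
  [9] addr=0x1f blk=7 s=3: L1-HIT | VC [29]
  [10] addr=0x65 blk=25 s=1: L1-HIT | VC [29]
  [11] addr=0x2d blk=11 s=3: MISS | VC [29, 7]
  [12] addr=0x1d blk=7 s=3: VC-HIT | VC [29, 11]
  [13] addr=0x2e blk=11 s=3: VC-HIT | VC [29, 7]
  [14] addr=0x1f blk=7 s=3: VC-HIT | VC [29, 11]

OUTCOME = L1-HIT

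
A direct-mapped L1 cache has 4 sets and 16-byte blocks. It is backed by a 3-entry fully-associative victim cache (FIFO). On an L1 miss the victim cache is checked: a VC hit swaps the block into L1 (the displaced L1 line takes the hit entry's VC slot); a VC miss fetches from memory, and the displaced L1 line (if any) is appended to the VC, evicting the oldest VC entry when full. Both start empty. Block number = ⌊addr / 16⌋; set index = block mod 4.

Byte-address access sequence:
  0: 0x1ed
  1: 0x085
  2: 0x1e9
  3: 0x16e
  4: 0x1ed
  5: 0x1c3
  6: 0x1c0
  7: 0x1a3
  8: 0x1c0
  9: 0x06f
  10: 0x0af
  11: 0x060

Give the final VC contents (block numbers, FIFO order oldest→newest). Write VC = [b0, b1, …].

VC = [30, 26, 10]

0: 0x1ed (blk 30, set 2) → MISS  vc=[]
1: 0x85 (blk 8, set 0) → MISS  vc=[]
2: 0x1e9 (blk 30, set 2) → L1-HIT  vc=[]
3: 0x16e (blk 22, set 2) → MISS  vc=[30]
4: 0x1ed (blk 30, set 2) → VC-HIT  vc=[22]
5: 0x1c3 (blk 28, set 0) → MISS  vc=[22, 8]
6: 0x1c0 (blk 28, set 0) → L1-HIT  vc=[22, 8]
7: 0x1a3 (blk 26, set 2) → MISS  vc=[22, 8, 30]
8: 0x1c0 (blk 28, set 0) → L1-HIT  vc=[22, 8, 30]
9: 0x6f (blk 6, set 2) → MISS  vc=[8, 30, 26]
10: 0xaf (blk 10, set 2) → MISS  vc=[30, 26, 6]
11: 0x60 (blk 6, set 2) → VC-HIT  vc=[30, 26, 10]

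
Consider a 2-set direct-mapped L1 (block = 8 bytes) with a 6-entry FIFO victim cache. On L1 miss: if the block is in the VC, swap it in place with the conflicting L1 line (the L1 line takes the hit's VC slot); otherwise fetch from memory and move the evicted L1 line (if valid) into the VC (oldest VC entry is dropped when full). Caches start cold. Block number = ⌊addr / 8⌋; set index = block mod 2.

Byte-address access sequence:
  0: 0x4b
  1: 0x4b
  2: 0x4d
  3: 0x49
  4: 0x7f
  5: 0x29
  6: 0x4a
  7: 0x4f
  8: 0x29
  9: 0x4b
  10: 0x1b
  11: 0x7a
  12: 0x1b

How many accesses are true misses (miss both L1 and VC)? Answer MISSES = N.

  [0] addr=0x4b blk=9 s=1: MISS | VC []
  [1] addr=0x4b blk=9 s=1: L1-HIT | VC []
  [2] addr=0x4d blk=9 s=1: L1-HIT | VC []
  [3] addr=0x49 blk=9 s=1: L1-HIT | VC []
  [4] addr=0x7f blk=15 s=1: MISS | VC [9]
  [5] addr=0x29 blk=5 s=1: MISS | VC [9, 15]
  [6] addr=0x4a blk=9 s=1: VC-HIT | VC [5, 15]
  [7] addr=0x4f blk=9 s=1: L1-HIT | VC [5, 15]
  [8] addr=0x29 blk=5 s=1: VC-HIT | VC [9, 15]
  [9] addr=0x4b blk=9 s=1: VC-HIT | VC [5, 15]
  [10] addr=0x1b blk=3 s=1: MISS | VC [5, 15, 9]
  [11] addr=0x7a blk=15 s=1: VC-HIT | VC [5, 3, 9]
  [12] addr=0x1b blk=3 s=1: VC-HIT | VC [5, 15, 9]

MISSES = 4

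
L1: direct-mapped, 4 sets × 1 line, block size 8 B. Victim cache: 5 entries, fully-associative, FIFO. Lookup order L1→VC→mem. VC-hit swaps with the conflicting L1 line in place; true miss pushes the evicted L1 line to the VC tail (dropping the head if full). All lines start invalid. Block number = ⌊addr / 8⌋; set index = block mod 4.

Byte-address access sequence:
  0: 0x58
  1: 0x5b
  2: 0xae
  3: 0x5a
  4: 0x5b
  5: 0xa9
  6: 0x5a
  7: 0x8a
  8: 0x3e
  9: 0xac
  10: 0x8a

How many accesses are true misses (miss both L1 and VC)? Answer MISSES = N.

MISSES = 4

#0 0x58→b11/s3 MISS; vc=[]
#1 0x5b→b11/s3 L1-HIT; vc=[]
#2 0xae→b21/s1 MISS; vc=[]
#3 0x5a→b11/s3 L1-HIT; vc=[]
#4 0x5b→b11/s3 L1-HIT; vc=[]
#5 0xa9→b21/s1 L1-HIT; vc=[]
#6 0x5a→b11/s3 L1-HIT; vc=[]
#7 0x8a→b17/s1 MISS; vc=[21]
#8 0x3e→b7/s3 MISS; vc=[21,11]
#9 0xac→b21/s1 VC-HIT; vc=[17,11]
#10 0x8a→b17/s1 VC-HIT; vc=[21,11]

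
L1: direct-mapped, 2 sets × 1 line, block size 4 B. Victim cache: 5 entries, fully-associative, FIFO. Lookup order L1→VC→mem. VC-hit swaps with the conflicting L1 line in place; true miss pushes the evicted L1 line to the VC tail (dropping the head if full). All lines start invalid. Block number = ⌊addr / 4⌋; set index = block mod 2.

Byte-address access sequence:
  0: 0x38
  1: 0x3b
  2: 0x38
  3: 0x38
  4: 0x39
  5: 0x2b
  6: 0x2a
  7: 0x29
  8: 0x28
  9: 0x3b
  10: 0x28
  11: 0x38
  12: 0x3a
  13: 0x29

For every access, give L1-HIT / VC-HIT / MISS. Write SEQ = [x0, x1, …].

  [0] addr=0x38 blk=14 s=0: MISS | VC []
  [1] addr=0x3b blk=14 s=0: L1-HIT | VC []
  [2] addr=0x38 blk=14 s=0: L1-HIT | VC []
  [3] addr=0x38 blk=14 s=0: L1-HIT | VC []
  [4] addr=0x39 blk=14 s=0: L1-HIT | VC []
  [5] addr=0x2b blk=10 s=0: MISS | VC [14]
  [6] addr=0x2a blk=10 s=0: L1-HIT | VC [14]
  [7] addr=0x29 blk=10 s=0: L1-HIT | VC [14]
  [8] addr=0x28 blk=10 s=0: L1-HIT | VC [14]
  [9] addr=0x3b blk=14 s=0: VC-HIT | VC [10]
  [10] addr=0x28 blk=10 s=0: VC-HIT | VC [14]
  [11] addr=0x38 blk=14 s=0: VC-HIT | VC [10]
  [12] addr=0x3a blk=14 s=0: L1-HIT | VC [10]
  [13] addr=0x29 blk=10 s=0: VC-HIT | VC [14]

SEQ = [MISS, L1-HIT, L1-HIT, L1-HIT, L1-HIT, MISS, L1-HIT, L1-HIT, L1-HIT, VC-HIT, VC-HIT, VC-HIT, L1-HIT, VC-HIT]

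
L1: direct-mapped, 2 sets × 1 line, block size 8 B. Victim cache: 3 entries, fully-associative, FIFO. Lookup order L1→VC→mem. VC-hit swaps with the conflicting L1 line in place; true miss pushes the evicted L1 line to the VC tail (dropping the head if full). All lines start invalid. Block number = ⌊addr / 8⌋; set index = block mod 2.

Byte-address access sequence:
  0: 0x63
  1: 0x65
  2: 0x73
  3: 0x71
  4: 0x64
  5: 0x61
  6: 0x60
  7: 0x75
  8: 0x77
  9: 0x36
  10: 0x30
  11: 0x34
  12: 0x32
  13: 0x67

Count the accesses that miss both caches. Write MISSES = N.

#0 0x63→b12/s0 MISS; vc=[]
#1 0x65→b12/s0 L1-HIT; vc=[]
#2 0x73→b14/s0 MISS; vc=[12]
#3 0x71→b14/s0 L1-HIT; vc=[12]
#4 0x64→b12/s0 VC-HIT; vc=[14]
#5 0x61→b12/s0 L1-HIT; vc=[14]
#6 0x60→b12/s0 L1-HIT; vc=[14]
#7 0x75→b14/s0 VC-HIT; vc=[12]
#8 0x77→b14/s0 L1-HIT; vc=[12]
#9 0x36→b6/s0 MISS; vc=[12,14]
#10 0x30→b6/s0 L1-HIT; vc=[12,14]
#11 0x34→b6/s0 L1-HIT; vc=[12,14]
#12 0x32→b6/s0 L1-HIT; vc=[12,14]
#13 0x67→b12/s0 VC-HIT; vc=[6,14]

MISSES = 3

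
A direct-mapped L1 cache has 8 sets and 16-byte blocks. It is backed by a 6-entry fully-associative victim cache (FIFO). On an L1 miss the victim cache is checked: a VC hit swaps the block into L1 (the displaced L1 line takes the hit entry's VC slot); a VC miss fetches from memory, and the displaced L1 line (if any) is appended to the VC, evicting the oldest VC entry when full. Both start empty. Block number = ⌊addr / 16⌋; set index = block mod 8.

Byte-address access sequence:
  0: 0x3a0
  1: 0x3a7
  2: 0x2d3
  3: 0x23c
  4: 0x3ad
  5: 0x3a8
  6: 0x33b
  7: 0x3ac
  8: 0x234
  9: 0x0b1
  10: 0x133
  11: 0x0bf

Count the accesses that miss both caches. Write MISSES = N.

  [0] addr=0x3a0 blk=58 s=2: MISS | VC []
  [1] addr=0x3a7 blk=58 s=2: L1-HIT | VC []
  [2] addr=0x2d3 blk=45 s=5: MISS | VC []
  [3] addr=0x23c blk=35 s=3: MISS | VC []
  [4] addr=0x3ad blk=58 s=2: L1-HIT | VC []
  [5] addr=0x3a8 blk=58 s=2: L1-HIT | VC []
  [6] addr=0x33b blk=51 s=3: MISS | VC [35]
  [7] addr=0x3ac blk=58 s=2: L1-HIT | VC [35]
  [8] addr=0x234 blk=35 s=3: VC-HIT | VC [51]
  [9] addr=0xb1 blk=11 s=3: MISS | VC [51, 35]
  [10] addr=0x133 blk=19 s=3: MISS | VC [51, 35, 11]
  [11] addr=0xbf blk=11 s=3: VC-HIT | VC [51, 35, 19]

MISSES = 6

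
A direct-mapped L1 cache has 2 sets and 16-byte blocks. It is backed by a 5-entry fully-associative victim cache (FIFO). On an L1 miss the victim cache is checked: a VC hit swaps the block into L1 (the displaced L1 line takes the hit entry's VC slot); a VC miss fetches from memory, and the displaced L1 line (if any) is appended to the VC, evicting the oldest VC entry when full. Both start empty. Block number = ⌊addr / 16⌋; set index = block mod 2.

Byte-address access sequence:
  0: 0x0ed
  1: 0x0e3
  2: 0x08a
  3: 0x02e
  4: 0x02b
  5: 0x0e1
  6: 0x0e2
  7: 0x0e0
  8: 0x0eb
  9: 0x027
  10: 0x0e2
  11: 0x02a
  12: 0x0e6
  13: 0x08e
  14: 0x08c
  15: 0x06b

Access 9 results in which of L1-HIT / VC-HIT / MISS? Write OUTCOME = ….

OUTCOME = VC-HIT

  [0] addr=0xed blk=14 s=0: MISS | VC []
  [1] addr=0xe3 blk=14 s=0: L1-HIT | VC []
  [2] addr=0x8a blk=8 s=0: MISS | VC [14]
  [3] addr=0x2e blk=2 s=0: MISS | VC [14, 8]
  [4] addr=0x2b blk=2 s=0: L1-HIT | VC [14, 8]
  [5] addr=0xe1 blk=14 s=0: VC-HIT | VC [2, 8]
  [6] addr=0xe2 blk=14 s=0: L1-HIT | VC [2, 8]
  [7] addr=0xe0 blk=14 s=0: L1-HIT | VC [2, 8]
  [8] addr=0xeb blk=14 s=0: L1-HIT | VC [2, 8]
  [9] addr=0x27 blk=2 s=0: VC-HIT | VC [14, 8]
  [10] addr=0xe2 blk=14 s=0: VC-HIT | VC [2, 8]
  [11] addr=0x2a blk=2 s=0: VC-HIT | VC [14, 8]
  [12] addr=0xe6 blk=14 s=0: VC-HIT | VC [2, 8]
  [13] addr=0x8e blk=8 s=0: VC-HIT | VC [2, 14]
  [14] addr=0x8c blk=8 s=0: L1-HIT | VC [2, 14]
  [15] addr=0x6b blk=6 s=0: MISS | VC [2, 14, 8]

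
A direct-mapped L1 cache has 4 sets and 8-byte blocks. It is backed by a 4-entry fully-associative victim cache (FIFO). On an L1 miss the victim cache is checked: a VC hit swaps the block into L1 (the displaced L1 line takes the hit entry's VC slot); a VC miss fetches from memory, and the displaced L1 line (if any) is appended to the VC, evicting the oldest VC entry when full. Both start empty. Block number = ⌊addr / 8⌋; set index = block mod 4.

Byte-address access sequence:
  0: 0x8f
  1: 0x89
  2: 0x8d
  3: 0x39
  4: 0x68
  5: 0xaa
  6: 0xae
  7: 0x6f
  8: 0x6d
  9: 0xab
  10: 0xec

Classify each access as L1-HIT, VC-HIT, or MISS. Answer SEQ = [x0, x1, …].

  [0] addr=0x8f blk=17 s=1: MISS | VC []
  [1] addr=0x89 blk=17 s=1: L1-HIT | VC []
  [2] addr=0x8d blk=17 s=1: L1-HIT | VC []
  [3] addr=0x39 blk=7 s=3: MISS | VC []
  [4] addr=0x68 blk=13 s=1: MISS | VC [17]
  [5] addr=0xaa blk=21 s=1: MISS | VC [17, 13]
  [6] addr=0xae blk=21 s=1: L1-HIT | VC [17, 13]
  [7] addr=0x6f blk=13 s=1: VC-HIT | VC [17, 21]
  [8] addr=0x6d blk=13 s=1: L1-HIT | VC [17, 21]
  [9] addr=0xab blk=21 s=1: VC-HIT | VC [17, 13]
  [10] addr=0xec blk=29 s=1: MISS | VC [17, 13, 21]

SEQ = [MISS, L1-HIT, L1-HIT, MISS, MISS, MISS, L1-HIT, VC-HIT, L1-HIT, VC-HIT, MISS]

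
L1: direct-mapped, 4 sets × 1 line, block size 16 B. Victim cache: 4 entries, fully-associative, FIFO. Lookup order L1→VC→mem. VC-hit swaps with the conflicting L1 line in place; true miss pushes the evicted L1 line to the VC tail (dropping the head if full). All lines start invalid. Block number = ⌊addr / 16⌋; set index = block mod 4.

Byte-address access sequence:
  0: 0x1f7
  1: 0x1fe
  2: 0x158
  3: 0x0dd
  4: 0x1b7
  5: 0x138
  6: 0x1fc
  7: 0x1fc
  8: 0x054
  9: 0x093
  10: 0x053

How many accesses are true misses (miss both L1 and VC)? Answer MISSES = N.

0: 0x1f7 (blk 31, set 3) → MISS  vc=[]
1: 0x1fe (blk 31, set 3) → L1-HIT  vc=[]
2: 0x158 (blk 21, set 1) → MISS  vc=[]
3: 0xdd (blk 13, set 1) → MISS  vc=[21]
4: 0x1b7 (blk 27, set 3) → MISS  vc=[21, 31]
5: 0x138 (blk 19, set 3) → MISS  vc=[21, 31, 27]
6: 0x1fc (blk 31, set 3) → VC-HIT  vc=[21, 19, 27]
7: 0x1fc (blk 31, set 3) → L1-HIT  vc=[21, 19, 27]
8: 0x54 (blk 5, set 1) → MISS  vc=[21, 19, 27, 13]
9: 0x93 (blk 9, set 1) → MISS  vc=[19, 27, 13, 5]
10: 0x53 (blk 5, set 1) → VC-HIT  vc=[19, 27, 13, 9]

MISSES = 7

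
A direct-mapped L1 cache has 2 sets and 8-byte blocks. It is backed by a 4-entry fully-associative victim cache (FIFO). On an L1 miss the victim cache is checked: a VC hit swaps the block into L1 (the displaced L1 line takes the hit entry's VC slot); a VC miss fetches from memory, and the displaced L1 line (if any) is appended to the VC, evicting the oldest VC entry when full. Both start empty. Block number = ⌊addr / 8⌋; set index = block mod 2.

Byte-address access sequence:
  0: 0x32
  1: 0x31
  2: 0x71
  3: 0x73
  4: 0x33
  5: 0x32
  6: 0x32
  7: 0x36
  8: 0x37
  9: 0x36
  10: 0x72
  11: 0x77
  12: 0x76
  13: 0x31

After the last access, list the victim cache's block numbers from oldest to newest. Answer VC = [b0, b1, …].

0: 0x32 (blk 6, set 0) → MISS  vc=[]
1: 0x31 (blk 6, set 0) → L1-HIT  vc=[]
2: 0x71 (blk 14, set 0) → MISS  vc=[6]
3: 0x73 (blk 14, set 0) → L1-HIT  vc=[6]
4: 0x33 (blk 6, set 0) → VC-HIT  vc=[14]
5: 0x32 (blk 6, set 0) → L1-HIT  vc=[14]
6: 0x32 (blk 6, set 0) → L1-HIT  vc=[14]
7: 0x36 (blk 6, set 0) → L1-HIT  vc=[14]
8: 0x37 (blk 6, set 0) → L1-HIT  vc=[14]
9: 0x36 (blk 6, set 0) → L1-HIT  vc=[14]
10: 0x72 (blk 14, set 0) → VC-HIT  vc=[6]
11: 0x77 (blk 14, set 0) → L1-HIT  vc=[6]
12: 0x76 (blk 14, set 0) → L1-HIT  vc=[6]
13: 0x31 (blk 6, set 0) → VC-HIT  vc=[14]

VC = [14]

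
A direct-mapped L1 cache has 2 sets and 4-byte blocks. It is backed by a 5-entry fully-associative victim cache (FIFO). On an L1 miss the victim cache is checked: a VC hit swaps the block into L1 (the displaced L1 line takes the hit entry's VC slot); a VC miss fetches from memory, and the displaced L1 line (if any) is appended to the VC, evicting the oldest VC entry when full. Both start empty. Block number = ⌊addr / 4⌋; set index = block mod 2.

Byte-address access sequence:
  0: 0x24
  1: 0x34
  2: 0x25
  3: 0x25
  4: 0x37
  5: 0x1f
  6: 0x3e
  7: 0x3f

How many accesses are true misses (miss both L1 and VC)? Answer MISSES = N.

  [0] addr=0x24 blk=9 s=1: MISS | VC []
  [1] addr=0x34 blk=13 s=1: MISS | VC [9]
  [2] addr=0x25 blk=9 s=1: VC-HIT | VC [13]
  [3] addr=0x25 blk=9 s=1: L1-HIT | VC [13]
  [4] addr=0x37 blk=13 s=1: VC-HIT | VC [9]
  [5] addr=0x1f blk=7 s=1: MISS | VC [9, 13]
  [6] addr=0x3e blk=15 s=1: MISS | VC [9, 13, 7]
  [7] addr=0x3f blk=15 s=1: L1-HIT | VC [9, 13, 7]

MISSES = 4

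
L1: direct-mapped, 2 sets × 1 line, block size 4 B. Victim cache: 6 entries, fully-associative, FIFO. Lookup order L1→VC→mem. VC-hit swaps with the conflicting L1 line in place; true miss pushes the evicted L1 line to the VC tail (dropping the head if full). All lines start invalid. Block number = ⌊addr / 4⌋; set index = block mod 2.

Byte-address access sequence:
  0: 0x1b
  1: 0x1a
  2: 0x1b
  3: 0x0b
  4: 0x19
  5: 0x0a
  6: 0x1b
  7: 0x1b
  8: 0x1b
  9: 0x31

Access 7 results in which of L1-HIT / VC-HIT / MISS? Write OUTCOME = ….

OUTCOME = L1-HIT

#0 0x1b→b6/s0 MISS; vc=[]
#1 0x1a→b6/s0 L1-HIT; vc=[]
#2 0x1b→b6/s0 L1-HIT; vc=[]
#3 0xb→b2/s0 MISS; vc=[6]
#4 0x19→b6/s0 VC-HIT; vc=[2]
#5 0xa→b2/s0 VC-HIT; vc=[6]
#6 0x1b→b6/s0 VC-HIT; vc=[2]
#7 0x1b→b6/s0 L1-HIT; vc=[2]
#8 0x1b→b6/s0 L1-HIT; vc=[2]
#9 0x31→b12/s0 MISS; vc=[2,6]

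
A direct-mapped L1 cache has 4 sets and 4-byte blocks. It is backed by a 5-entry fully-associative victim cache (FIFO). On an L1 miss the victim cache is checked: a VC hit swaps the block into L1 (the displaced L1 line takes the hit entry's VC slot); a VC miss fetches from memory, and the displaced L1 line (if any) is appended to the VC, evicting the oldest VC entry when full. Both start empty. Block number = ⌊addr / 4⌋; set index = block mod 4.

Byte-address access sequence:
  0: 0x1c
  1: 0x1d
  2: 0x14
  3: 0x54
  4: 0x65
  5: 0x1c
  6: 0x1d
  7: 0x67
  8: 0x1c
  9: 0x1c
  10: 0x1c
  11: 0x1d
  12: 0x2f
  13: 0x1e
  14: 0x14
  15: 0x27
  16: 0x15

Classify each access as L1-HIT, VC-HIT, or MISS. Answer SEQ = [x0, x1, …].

0: 0x1c (blk 7, set 3) → MISS  vc=[]
1: 0x1d (blk 7, set 3) → L1-HIT  vc=[]
2: 0x14 (blk 5, set 1) → MISS  vc=[]
3: 0x54 (blk 21, set 1) → MISS  vc=[5]
4: 0x65 (blk 25, set 1) → MISS  vc=[5, 21]
5: 0x1c (blk 7, set 3) → L1-HIT  vc=[5, 21]
6: 0x1d (blk 7, set 3) → L1-HIT  vc=[5, 21]
7: 0x67 (blk 25, set 1) → L1-HIT  vc=[5, 21]
8: 0x1c (blk 7, set 3) → L1-HIT  vc=[5, 21]
9: 0x1c (blk 7, set 3) → L1-HIT  vc=[5, 21]
10: 0x1c (blk 7, set 3) → L1-HIT  vc=[5, 21]
11: 0x1d (blk 7, set 3) → L1-HIT  vc=[5, 21]
12: 0x2f (blk 11, set 3) → MISS  vc=[5, 21, 7]
13: 0x1e (blk 7, set 3) → VC-HIT  vc=[5, 21, 11]
14: 0x14 (blk 5, set 1) → VC-HIT  vc=[25, 21, 11]
15: 0x27 (blk 9, set 1) → MISS  vc=[25, 21, 11, 5]
16: 0x15 (blk 5, set 1) → VC-HIT  vc=[25, 21, 11, 9]

SEQ = [MISS, L1-HIT, MISS, MISS, MISS, L1-HIT, L1-HIT, L1-HIT, L1-HIT, L1-HIT, L1-HIT, L1-HIT, MISS, VC-HIT, VC-HIT, MISS, VC-HIT]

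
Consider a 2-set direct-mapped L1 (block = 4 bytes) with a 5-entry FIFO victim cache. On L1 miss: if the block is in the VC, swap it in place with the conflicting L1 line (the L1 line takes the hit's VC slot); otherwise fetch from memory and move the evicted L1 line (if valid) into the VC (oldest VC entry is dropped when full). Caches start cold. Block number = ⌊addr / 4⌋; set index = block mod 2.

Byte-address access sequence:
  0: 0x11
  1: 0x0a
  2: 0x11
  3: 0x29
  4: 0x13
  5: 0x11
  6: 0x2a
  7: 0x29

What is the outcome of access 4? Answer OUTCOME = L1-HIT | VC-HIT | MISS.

#0 0x11→b4/s0 MISS; vc=[]
#1 0xa→b2/s0 MISS; vc=[4]
#2 0x11→b4/s0 VC-HIT; vc=[2]
#3 0x29→b10/s0 MISS; vc=[2,4]
#4 0x13→b4/s0 VC-HIT; vc=[2,10]
#5 0x11→b4/s0 L1-HIT; vc=[2,10]
#6 0x2a→b10/s0 VC-HIT; vc=[2,4]
#7 0x29→b10/s0 L1-HIT; vc=[2,4]

OUTCOME = VC-HIT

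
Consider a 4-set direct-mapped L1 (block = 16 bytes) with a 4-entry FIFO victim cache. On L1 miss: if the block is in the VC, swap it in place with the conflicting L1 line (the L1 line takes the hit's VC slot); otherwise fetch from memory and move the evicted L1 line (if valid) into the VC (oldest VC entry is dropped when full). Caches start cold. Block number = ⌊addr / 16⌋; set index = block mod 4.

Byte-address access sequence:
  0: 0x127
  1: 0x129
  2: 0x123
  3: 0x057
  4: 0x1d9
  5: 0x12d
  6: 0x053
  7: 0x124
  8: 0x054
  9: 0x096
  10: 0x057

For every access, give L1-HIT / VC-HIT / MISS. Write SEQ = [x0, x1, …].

SEQ = [MISS, L1-HIT, L1-HIT, MISS, MISS, L1-HIT, VC-HIT, L1-HIT, L1-HIT, MISS, VC-HIT]

#0 0x127→b18/s2 MISS; vc=[]
#1 0x129→b18/s2 L1-HIT; vc=[]
#2 0x123→b18/s2 L1-HIT; vc=[]
#3 0x57→b5/s1 MISS; vc=[]
#4 0x1d9→b29/s1 MISS; vc=[5]
#5 0x12d→b18/s2 L1-HIT; vc=[5]
#6 0x53→b5/s1 VC-HIT; vc=[29]
#7 0x124→b18/s2 L1-HIT; vc=[29]
#8 0x54→b5/s1 L1-HIT; vc=[29]
#9 0x96→b9/s1 MISS; vc=[29,5]
#10 0x57→b5/s1 VC-HIT; vc=[29,9]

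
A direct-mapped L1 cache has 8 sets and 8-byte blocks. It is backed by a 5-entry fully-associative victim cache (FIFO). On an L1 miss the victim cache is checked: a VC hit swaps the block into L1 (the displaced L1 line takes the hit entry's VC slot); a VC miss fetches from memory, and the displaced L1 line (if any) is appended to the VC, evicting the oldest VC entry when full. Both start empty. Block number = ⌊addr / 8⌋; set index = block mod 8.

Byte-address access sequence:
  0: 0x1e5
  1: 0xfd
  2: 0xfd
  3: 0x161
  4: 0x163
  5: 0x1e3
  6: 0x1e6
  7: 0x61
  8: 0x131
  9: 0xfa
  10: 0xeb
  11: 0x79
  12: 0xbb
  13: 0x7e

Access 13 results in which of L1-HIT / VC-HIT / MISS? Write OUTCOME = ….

  [0] addr=0x1e5 blk=60 s=4: MISS | VC []
  [1] addr=0xfd blk=31 s=7: MISS | VC []
  [2] addr=0xfd blk=31 s=7: L1-HIT | VC []
  [3] addr=0x161 blk=44 s=4: MISS | VC [60]
  [4] addr=0x163 blk=44 s=4: L1-HIT | VC [60]
  [5] addr=0x1e3 blk=60 s=4: VC-HIT | VC [44]
  [6] addr=0x1e6 blk=60 s=4: L1-HIT | VC [44]
  [7] addr=0x61 blk=12 s=4: MISS | VC [44, 60]
  [8] addr=0x131 blk=38 s=6: MISS | VC [44, 60]
  [9] addr=0xfa blk=31 s=7: L1-HIT | VC [44, 60]
  [10] addr=0xeb blk=29 s=5: MISS | VC [44, 60]
  [11] addr=0x79 blk=15 s=7: MISS | VC [44, 60, 31]
  [12] addr=0xbb blk=23 s=7: MISS | VC [44, 60, 31, 15]
  [13] addr=0x7e blk=15 s=7: VC-HIT | VC [44, 60, 31, 23]

OUTCOME = VC-HIT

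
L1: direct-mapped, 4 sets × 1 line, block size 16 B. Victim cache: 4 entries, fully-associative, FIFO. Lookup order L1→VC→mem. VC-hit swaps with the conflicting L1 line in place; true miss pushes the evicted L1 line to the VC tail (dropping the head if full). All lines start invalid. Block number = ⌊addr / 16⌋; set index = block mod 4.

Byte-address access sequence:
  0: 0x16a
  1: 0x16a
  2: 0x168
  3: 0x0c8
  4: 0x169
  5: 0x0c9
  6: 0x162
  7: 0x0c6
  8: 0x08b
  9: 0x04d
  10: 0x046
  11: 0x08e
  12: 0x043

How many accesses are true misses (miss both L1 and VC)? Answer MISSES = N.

MISSES = 4

#0 0x16a→b22/s2 MISS; vc=[]
#1 0x16a→b22/s2 L1-HIT; vc=[]
#2 0x168→b22/s2 L1-HIT; vc=[]
#3 0xc8→b12/s0 MISS; vc=[]
#4 0x169→b22/s2 L1-HIT; vc=[]
#5 0xc9→b12/s0 L1-HIT; vc=[]
#6 0x162→b22/s2 L1-HIT; vc=[]
#7 0xc6→b12/s0 L1-HIT; vc=[]
#8 0x8b→b8/s0 MISS; vc=[12]
#9 0x4d→b4/s0 MISS; vc=[12,8]
#10 0x46→b4/s0 L1-HIT; vc=[12,8]
#11 0x8e→b8/s0 VC-HIT; vc=[12,4]
#12 0x43→b4/s0 VC-HIT; vc=[12,8]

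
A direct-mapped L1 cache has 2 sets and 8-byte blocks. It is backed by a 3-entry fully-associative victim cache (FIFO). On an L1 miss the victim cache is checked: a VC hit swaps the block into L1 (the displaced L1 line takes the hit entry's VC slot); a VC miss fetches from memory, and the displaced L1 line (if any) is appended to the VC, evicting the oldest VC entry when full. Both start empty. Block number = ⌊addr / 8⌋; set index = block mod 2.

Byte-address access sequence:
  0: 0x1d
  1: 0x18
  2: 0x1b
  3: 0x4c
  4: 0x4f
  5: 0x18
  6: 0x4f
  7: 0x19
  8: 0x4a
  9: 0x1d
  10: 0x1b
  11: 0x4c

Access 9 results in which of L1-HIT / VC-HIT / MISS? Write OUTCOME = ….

OUTCOME = VC-HIT

  [0] addr=0x1d blk=3 s=1: MISS | VC []
  [1] addr=0x18 blk=3 s=1: L1-HIT | VC []
  [2] addr=0x1b blk=3 s=1: L1-HIT | VC []
  [3] addr=0x4c blk=9 s=1: MISS | VC [3]
  [4] addr=0x4f blk=9 s=1: L1-HIT | VC [3]
  [5] addr=0x18 blk=3 s=1: VC-HIT | VC [9]
  [6] addr=0x4f blk=9 s=1: VC-HIT | VC [3]
  [7] addr=0x19 blk=3 s=1: VC-HIT | VC [9]
  [8] addr=0x4a blk=9 s=1: VC-HIT | VC [3]
  [9] addr=0x1d blk=3 s=1: VC-HIT | VC [9]
  [10] addr=0x1b blk=3 s=1: L1-HIT | VC [9]
  [11] addr=0x4c blk=9 s=1: VC-HIT | VC [3]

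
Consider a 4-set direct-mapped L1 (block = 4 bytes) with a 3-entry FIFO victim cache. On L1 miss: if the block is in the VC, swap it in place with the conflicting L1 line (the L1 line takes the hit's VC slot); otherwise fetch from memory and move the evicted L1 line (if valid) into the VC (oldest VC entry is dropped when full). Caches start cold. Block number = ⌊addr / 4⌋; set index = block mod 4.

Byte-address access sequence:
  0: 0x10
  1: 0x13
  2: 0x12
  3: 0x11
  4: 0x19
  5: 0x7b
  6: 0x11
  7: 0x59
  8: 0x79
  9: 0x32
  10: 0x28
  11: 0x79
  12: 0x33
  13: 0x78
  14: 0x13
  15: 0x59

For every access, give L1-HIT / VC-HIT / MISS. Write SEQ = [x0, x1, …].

SEQ = [MISS, L1-HIT, L1-HIT, L1-HIT, MISS, MISS, L1-HIT, MISS, VC-HIT, MISS, MISS, VC-HIT, L1-HIT, L1-HIT, VC-HIT, VC-HIT]

#0 0x10→b4/s0 MISS; vc=[]
#1 0x13→b4/s0 L1-HIT; vc=[]
#2 0x12→b4/s0 L1-HIT; vc=[]
#3 0x11→b4/s0 L1-HIT; vc=[]
#4 0x19→b6/s2 MISS; vc=[]
#5 0x7b→b30/s2 MISS; vc=[6]
#6 0x11→b4/s0 L1-HIT; vc=[6]
#7 0x59→b22/s2 MISS; vc=[6,30]
#8 0x79→b30/s2 VC-HIT; vc=[6,22]
#9 0x32→b12/s0 MISS; vc=[6,22,4]
#10 0x28→b10/s2 MISS; vc=[22,4,30]
#11 0x79→b30/s2 VC-HIT; vc=[22,4,10]
#12 0x33→b12/s0 L1-HIT; vc=[22,4,10]
#13 0x78→b30/s2 L1-HIT; vc=[22,4,10]
#14 0x13→b4/s0 VC-HIT; vc=[22,12,10]
#15 0x59→b22/s2 VC-HIT; vc=[30,12,10]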